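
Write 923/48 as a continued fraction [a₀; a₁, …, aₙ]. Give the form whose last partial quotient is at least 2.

[19; 4, 2, 1, 3]

923 = 19×48 + 11
48 = 4×11 + 4
11 = 2×4 + 3
4 = 1×3 + 1
3 = 3×1 + 0  (stop)
So 923/48 = [19; 4, 2, 1, 3].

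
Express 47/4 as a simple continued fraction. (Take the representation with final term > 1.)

[11; 1, 3]

47 = 11·4 + 3
4 = 1·3 + 1
3 = 3·1 + 0  (stop)
So 47/4 = [11; 1, 3].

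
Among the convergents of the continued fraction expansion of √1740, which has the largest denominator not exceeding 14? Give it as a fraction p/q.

√1740 = [41; 1, 2, 2, 20, 2, 2, 1, 82, …] (period length 8).
Convergents:
  p_0/q_0 = 41/1
  p_1/q_1 = 42/1
  p_2/q_2 = 125/3
  p_3/q_3 = 292/7
  p_4/q_4 = 5965/143
q_3 = 7 ≤ 14 < 143 = q_4, so the answer is 292/7.

292/7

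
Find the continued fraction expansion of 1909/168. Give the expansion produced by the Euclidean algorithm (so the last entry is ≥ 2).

1909 = 11×168 + 61
168 = 2×61 + 46
61 = 1×46 + 15
46 = 3×15 + 1
15 = 15×1 + 0  (stop)
So 1909/168 = [11; 2, 1, 3, 15].

[11; 2, 1, 3, 15]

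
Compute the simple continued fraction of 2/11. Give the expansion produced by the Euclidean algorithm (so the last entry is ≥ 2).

2 = 0·11 + 2
11 = 5·2 + 1
2 = 2·1 + 0  (stop)
So 2/11 = [0; 5, 2].

[0; 5, 2]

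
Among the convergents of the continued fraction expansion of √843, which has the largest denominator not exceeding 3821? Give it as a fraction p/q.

√843 = [29; 29, 58, …] (period length 2).
Convergents:
  p_0/q_0 = 29/1
  p_1/q_1 = 842/29
  p_2/q_2 = 48865/1683
  p_3/q_3 = 1417927/48836
q_2 = 1683 ≤ 3821 < 48836 = q_3, so the answer is 48865/1683.

48865/1683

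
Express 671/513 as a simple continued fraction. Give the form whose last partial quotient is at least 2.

671 = 1×513 + 158
513 = 3×158 + 39
158 = 4×39 + 2
39 = 19×2 + 1
2 = 2×1 + 0  (stop)
So 671/513 = [1; 3, 4, 19, 2].

[1; 3, 4, 19, 2]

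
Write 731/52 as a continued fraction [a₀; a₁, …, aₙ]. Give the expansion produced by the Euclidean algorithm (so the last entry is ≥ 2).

[14; 17, 3]

731 = 14*52 + 3
52 = 17*3 + 1
3 = 3*1 + 0  (stop)
So 731/52 = [14; 17, 3].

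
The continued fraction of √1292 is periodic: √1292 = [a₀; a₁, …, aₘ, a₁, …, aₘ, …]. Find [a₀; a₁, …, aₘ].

[35; 1, 16, 1, 70]

a₀ = ⌊√1292⌋ = 35.
With m₀=0, d₀=1 and mₖ₊₁ = dₖaₖ − mₖ, dₖ₊₁ = (n − mₖ₊₁²)/dₖ, aₖ₊₁ = ⌊(a₀+mₖ₊₁)/dₖ₊₁⌋:
  k=1: m=35, d=67, a=1
  k=2: m=32, d=4, a=16
  k=3: m=32, d=67, a=1
  k=4: m=35, d=1, a=70
d=1 and a=2a₀=70 at k=4, so the next step gives (m, d) = (35, 67) again — its k=1 value — and the period has length 4.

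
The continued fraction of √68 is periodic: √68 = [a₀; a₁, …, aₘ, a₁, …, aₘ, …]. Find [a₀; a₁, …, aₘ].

[8; 4, 16]

a₀ = ⌊√68⌋ = 8.
With m₀=0, d₀=1 and mₖ₊₁ = dₖaₖ − mₖ, dₖ₊₁ = (n − mₖ₊₁²)/dₖ, aₖ₊₁ = ⌊(a₀+mₖ₊₁)/dₖ₊₁⌋:
  k=1: m=8, d=4, a=4
  k=2: m=8, d=1, a=16
d=1 and a=2a₀=16 at k=2, so the next step gives (m, d) = (8, 4) again — its k=1 value — and the period has length 2.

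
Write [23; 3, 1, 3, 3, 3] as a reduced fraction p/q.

Fold from the inside: start with 3/1.
  3 + 1/3 = 10/3
  3 + 3/10 = 33/10
  1 + 10/33 = 43/33
  3 + 33/43 = 162/43
  23 + 43/162 = 3769/162

3769/162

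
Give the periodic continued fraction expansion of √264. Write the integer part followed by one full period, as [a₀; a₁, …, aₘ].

a₀ = ⌊√264⌋ = 16.
With m₀=0, d₀=1 and mₖ₊₁ = dₖaₖ − mₖ, dₖ₊₁ = (n − mₖ₊₁²)/dₖ, aₖ₊₁ = ⌊(a₀+mₖ₊₁)/dₖ₊₁⌋:
  k=1: m=16, d=8, a=4
  k=2: m=16, d=1, a=32
d=1 and a=2a₀=32 at k=2, so the next step gives (m, d) = (16, 8) again — its k=1 value — and the period has length 2.

[16; 4, 32]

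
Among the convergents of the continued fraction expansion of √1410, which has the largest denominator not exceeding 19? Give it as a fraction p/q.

413/11

√1410 = [37; 1, 1, 4, 1, 1, 74, …] (period length 6).
Convergents:
  p_0/q_0 = 37/1
  p_1/q_1 = 38/1
  p_2/q_2 = 75/2
  p_3/q_3 = 338/9
  p_4/q_4 = 413/11
  p_5/q_5 = 751/20
q_4 = 11 ≤ 19 < 20 = q_5, so the answer is 413/11.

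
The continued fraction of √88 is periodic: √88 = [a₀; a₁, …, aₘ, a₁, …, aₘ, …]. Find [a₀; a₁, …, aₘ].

[9; 2, 1, 1, 1, 2, 18]

a₀ = ⌊√88⌋ = 9.
With m₀=0, d₀=1 and mₖ₊₁ = dₖaₖ − mₖ, dₖ₊₁ = (n − mₖ₊₁²)/dₖ, aₖ₊₁ = ⌊(a₀+mₖ₊₁)/dₖ₊₁⌋:
  k=1: m=9, d=7, a=2
  k=2: m=5, d=9, a=1
  k=3: m=4, d=8, a=1
  k=4: m=4, d=9, a=1
  k=5: m=5, d=7, a=2
  k=6: m=9, d=1, a=18
d=1 and a=2a₀=18 at k=6, so the next step gives (m, d) = (9, 7) again — its k=1 value — and the period has length 6.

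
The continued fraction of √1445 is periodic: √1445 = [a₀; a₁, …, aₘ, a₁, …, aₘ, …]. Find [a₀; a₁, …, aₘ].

a₀ = ⌊√1445⌋ = 38.
With m₀=0, d₀=1 and mₖ₊₁ = dₖaₖ − mₖ, dₖ₊₁ = (n − mₖ₊₁²)/dₖ, aₖ₊₁ = ⌊(a₀+mₖ₊₁)/dₖ₊₁⌋:
  k=1: m=38, d=1, a=76
d=1 and a=2a₀=76 at k=1, so the next step gives (m, d) = (38, 1) again — its k=1 value — and the period has length 1.

[38; 76]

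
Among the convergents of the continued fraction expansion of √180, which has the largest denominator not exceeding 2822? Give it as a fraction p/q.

√180 = [13; 2, 2, 2, 26, …] (period length 4).
Convergents:
  p_0/q_0 = 13/1
  p_1/q_1 = 27/2
  p_2/q_2 = 67/5
  p_3/q_3 = 161/12
  p_4/q_4 = 4253/317
  p_5/q_5 = 8667/646
  p_6/q_6 = 21587/1609
  p_7/q_7 = 51841/3864
q_6 = 1609 ≤ 2822 < 3864 = q_7, so the answer is 21587/1609.

21587/1609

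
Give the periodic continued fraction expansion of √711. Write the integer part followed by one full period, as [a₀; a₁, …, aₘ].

a₀ = ⌊√711⌋ = 26.
With m₀=0, d₀=1 and mₖ₊₁ = dₖaₖ − mₖ, dₖ₊₁ = (n − mₖ₊₁²)/dₖ, aₖ₊₁ = ⌊(a₀+mₖ₊₁)/dₖ₊₁⌋:
  k=1: m=26, d=35, a=1
  k=2: m=9, d=18, a=1
  k=3: m=9, d=35, a=1
  k=4: m=26, d=1, a=52
d=1 and a=2a₀=52 at k=4, so the next step gives (m, d) = (26, 35) again — its k=1 value — and the period has length 4.

[26; 1, 1, 1, 52]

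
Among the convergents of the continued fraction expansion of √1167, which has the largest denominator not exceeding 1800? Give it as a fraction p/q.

60329/1766

√1167 = [34; 6, 5, 11, 5, 6, 68, …] (period length 6).
Convergents:
  p_0/q_0 = 34/1
  p_1/q_1 = 205/6
  p_2/q_2 = 1059/31
  p_3/q_3 = 11854/347
  p_4/q_4 = 60329/1766
  p_5/q_5 = 373828/10943
q_4 = 1766 ≤ 1800 < 10943 = q_5, so the answer is 60329/1766.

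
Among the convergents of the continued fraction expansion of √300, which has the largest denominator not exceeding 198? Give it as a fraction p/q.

1351/78

√300 = [17; 3, 8, 3, 34, …] (period length 4).
Convergents:
  p_0/q_0 = 17/1
  p_1/q_1 = 52/3
  p_2/q_2 = 433/25
  p_3/q_3 = 1351/78
  p_4/q_4 = 46367/2677
q_3 = 78 ≤ 198 < 2677 = q_4, so the answer is 1351/78.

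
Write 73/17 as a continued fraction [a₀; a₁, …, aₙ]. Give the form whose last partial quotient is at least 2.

[4; 3, 2, 2]

73 = 4·17 + 5
17 = 3·5 + 2
5 = 2·2 + 1
2 = 2·1 + 0  (stop)
So 73/17 = [4; 3, 2, 2].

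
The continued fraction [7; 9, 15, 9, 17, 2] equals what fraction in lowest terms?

Fold from the inside: start with 2/1.
  17 + 1/2 = 35/2
  9 + 2/35 = 317/35
  15 + 35/317 = 4790/317
  9 + 317/4790 = 43427/4790
  7 + 4790/43427 = 308779/43427

308779/43427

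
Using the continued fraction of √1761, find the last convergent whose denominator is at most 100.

√1761 = [41; 1, 26, 1, 82, …] (period length 4).
Convergents:
  p_0/q_0 = 41/1
  p_1/q_1 = 42/1
  p_2/q_2 = 1133/27
  p_3/q_3 = 1175/28
  p_4/q_4 = 97483/2323
q_3 = 28 ≤ 100 < 2323 = q_4, so the answer is 1175/28.

1175/28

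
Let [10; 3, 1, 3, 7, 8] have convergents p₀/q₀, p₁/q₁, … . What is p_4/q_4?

Using pₖ = aₖpₖ₋₁ + pₖ₋₂, qₖ = aₖqₖ₋₁ + qₖ₋₂ (with p₋₁=1, p₋₂=0, q₋₁=0, q₋₂=1):
  k=0: a=10, p=10, q=1
  k=1: a=3, p=31, q=3
  k=2: a=1, p=41, q=4
  k=3: a=3, p=154, q=15
  k=4: a=7, p=1119, q=109

1119/109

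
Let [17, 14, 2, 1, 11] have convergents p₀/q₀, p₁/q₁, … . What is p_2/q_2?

495/29

Using pₖ = aₖpₖ₋₁ + pₖ₋₂, qₖ = aₖqₖ₋₁ + qₖ₋₂ (with p₋₁=1, p₋₂=0, q₋₁=0, q₋₂=1):
  k=0: a=17, p=17, q=1
  k=1: a=14, p=239, q=14
  k=2: a=2, p=495, q=29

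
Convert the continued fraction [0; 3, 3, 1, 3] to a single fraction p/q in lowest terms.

15/49

Using pₖ = aₖpₖ₋₁ + pₖ₋₂ and qₖ = aₖqₖ₋₁ + qₖ₋₂:
  k=0: a=0, p=0, q=1
  k=1: a=3, p=1, q=3
  k=2: a=3, p=3, q=10
  k=3: a=1, p=4, q=13
  k=4: a=3, p=15, q=49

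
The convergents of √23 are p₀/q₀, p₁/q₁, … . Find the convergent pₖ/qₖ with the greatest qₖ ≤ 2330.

√23 = [4; 1, 3, 1, 8, …] (period length 4).
Convergents:
  p_0/q_0 = 4/1
  p_1/q_1 = 5/1
  p_2/q_2 = 19/4
  p_3/q_3 = 24/5
  p_4/q_4 = 211/44
  p_5/q_5 = 235/49
  p_6/q_6 = 916/191
  p_7/q_7 = 1151/240
  p_8/q_8 = 10124/2111
  p_9/q_9 = 11275/2351
q_8 = 2111 ≤ 2330 < 2351 = q_9, so the answer is 10124/2111.

10124/2111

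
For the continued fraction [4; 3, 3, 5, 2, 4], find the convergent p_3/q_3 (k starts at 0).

Using pₖ = aₖpₖ₋₁ + pₖ₋₂, qₖ = aₖqₖ₋₁ + qₖ₋₂ (with p₋₁=1, p₋₂=0, q₋₁=0, q₋₂=1):
  k=0: a=4, p=4, q=1
  k=1: a=3, p=13, q=3
  k=2: a=3, p=43, q=10
  k=3: a=5, p=228, q=53

228/53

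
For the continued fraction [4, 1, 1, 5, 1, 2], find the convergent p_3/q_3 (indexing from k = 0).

50/11

Using pₖ = aₖpₖ₋₁ + pₖ₋₂, qₖ = aₖqₖ₋₁ + qₖ₋₂ (with p₋₁=1, p₋₂=0, q₋₁=0, q₋₂=1):
  k=0: a=4, p=4, q=1
  k=1: a=1, p=5, q=1
  k=2: a=1, p=9, q=2
  k=3: a=5, p=50, q=11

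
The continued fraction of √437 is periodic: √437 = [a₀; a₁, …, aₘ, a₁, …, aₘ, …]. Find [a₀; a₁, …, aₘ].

[20; 1, 9, 2, 9, 1, 40]

a₀ = ⌊√437⌋ = 20.
With m₀=0, d₀=1 and mₖ₊₁ = dₖaₖ − mₖ, dₖ₊₁ = (n − mₖ₊₁²)/dₖ, aₖ₊₁ = ⌊(a₀+mₖ₊₁)/dₖ₊₁⌋:
  k=1: m=20, d=37, a=1
  k=2: m=17, d=4, a=9
  k=3: m=19, d=19, a=2
  k=4: m=19, d=4, a=9
  k=5: m=17, d=37, a=1
  k=6: m=20, d=1, a=40
d=1 and a=2a₀=40 at k=6, so the next step gives (m, d) = (20, 37) again — its k=1 value — and the period has length 6.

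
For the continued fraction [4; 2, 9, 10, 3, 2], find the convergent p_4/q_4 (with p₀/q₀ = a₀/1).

2662/595

Using pₖ = aₖpₖ₋₁ + pₖ₋₂, qₖ = aₖqₖ₋₁ + qₖ₋₂ (with p₋₁=1, p₋₂=0, q₋₁=0, q₋₂=1):
  k=0: a=4, p=4, q=1
  k=1: a=2, p=9, q=2
  k=2: a=9, p=85, q=19
  k=3: a=10, p=859, q=192
  k=4: a=3, p=2662, q=595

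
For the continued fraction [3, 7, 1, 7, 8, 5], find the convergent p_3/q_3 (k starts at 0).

197/63

Using pₖ = aₖpₖ₋₁ + pₖ₋₂, qₖ = aₖqₖ₋₁ + qₖ₋₂ (with p₋₁=1, p₋₂=0, q₋₁=0, q₋₂=1):
  k=0: a=3, p=3, q=1
  k=1: a=7, p=22, q=7
  k=2: a=1, p=25, q=8
  k=3: a=7, p=197, q=63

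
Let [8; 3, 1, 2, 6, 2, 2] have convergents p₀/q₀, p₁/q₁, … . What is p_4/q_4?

579/70

Using pₖ = aₖpₖ₋₁ + pₖ₋₂, qₖ = aₖqₖ₋₁ + qₖ₋₂ (with p₋₁=1, p₋₂=0, q₋₁=0, q₋₂=1):
  k=0: a=8, p=8, q=1
  k=1: a=3, p=25, q=3
  k=2: a=1, p=33, q=4
  k=3: a=2, p=91, q=11
  k=4: a=6, p=579, q=70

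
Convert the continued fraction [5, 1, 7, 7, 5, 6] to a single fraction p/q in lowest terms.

10667/1815

Fold from the inside: start with 6/1.
  5 + 1/6 = 31/6
  7 + 6/31 = 223/31
  7 + 31/223 = 1592/223
  1 + 223/1592 = 1815/1592
  5 + 1592/1815 = 10667/1815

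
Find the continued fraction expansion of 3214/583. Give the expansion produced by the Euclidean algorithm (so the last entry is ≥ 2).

3214 = 5·583 + 299
583 = 1·299 + 284
299 = 1·284 + 15
284 = 18·15 + 14
15 = 1·14 + 1
14 = 14·1 + 0  (stop)
So 3214/583 = [5; 1, 1, 18, 1, 14].

[5; 1, 1, 18, 1, 14]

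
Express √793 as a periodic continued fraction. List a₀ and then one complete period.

a₀ = ⌊√793⌋ = 28.

[28; 6, 4, 6, 56]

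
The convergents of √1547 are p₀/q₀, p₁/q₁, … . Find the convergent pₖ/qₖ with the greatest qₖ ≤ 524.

9243/235

√1547 = [39; 3, 78, …] (period length 2).
Convergents:
  p_0/q_0 = 39/1
  p_1/q_1 = 118/3
  p_2/q_2 = 9243/235
  p_3/q_3 = 27847/708
q_2 = 235 ≤ 524 < 708 = q_3, so the answer is 9243/235.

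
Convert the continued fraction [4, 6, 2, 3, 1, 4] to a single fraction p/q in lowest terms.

1151/277

Using pₖ = aₖpₖ₋₁ + pₖ₋₂ and qₖ = aₖqₖ₋₁ + qₖ₋₂:
  k=0: a=4, p=4, q=1
  k=1: a=6, p=25, q=6
  k=2: a=2, p=54, q=13
  k=3: a=3, p=187, q=45
  k=4: a=1, p=241, q=58
  k=5: a=4, p=1151, q=277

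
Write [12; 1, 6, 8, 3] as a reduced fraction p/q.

2289/178

Fold from the inside: start with 3/1.
  8 + 1/3 = 25/3
  6 + 3/25 = 153/25
  1 + 25/153 = 178/153
  12 + 153/178 = 2289/178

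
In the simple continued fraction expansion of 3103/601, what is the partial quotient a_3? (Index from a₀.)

3103 = 5·601 + 98   →  a_0 = 5
601 = 6·98 + 13   →  a_1 = 6
98 = 7·13 + 7   →  a_2 = 7
13 = 1·7 + 6   →  a_3 = 1

1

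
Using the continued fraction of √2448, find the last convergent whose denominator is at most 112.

√2448 = [49; 2, 10, 2, 98, …] (period length 4).
Convergents:
  p_0/q_0 = 49/1
  p_1/q_1 = 99/2
  p_2/q_2 = 1039/21
  p_3/q_3 = 2177/44
  p_4/q_4 = 214385/4333
q_3 = 44 ≤ 112 < 4333 = q_4, so the answer is 2177/44.

2177/44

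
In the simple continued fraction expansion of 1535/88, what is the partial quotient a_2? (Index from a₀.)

1535 = 17·88 + 39   →  a_0 = 17
88 = 2·39 + 10   →  a_1 = 2
39 = 3·10 + 9   →  a_2 = 3

3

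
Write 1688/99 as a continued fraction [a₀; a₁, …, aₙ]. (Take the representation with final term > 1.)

1688 = 17*99 + 5
99 = 19*5 + 4
5 = 1*4 + 1
4 = 4*1 + 0  (stop)
So 1688/99 = [17; 19, 1, 4].

[17; 19, 1, 4]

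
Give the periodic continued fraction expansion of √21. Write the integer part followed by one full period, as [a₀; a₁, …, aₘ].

[4; 1, 1, 2, 1, 1, 8]

a₀ = ⌊√21⌋ = 4.
With m₀=0, d₀=1 and mₖ₊₁ = dₖaₖ − mₖ, dₖ₊₁ = (n − mₖ₊₁²)/dₖ, aₖ₊₁ = ⌊(a₀+mₖ₊₁)/dₖ₊₁⌋:
  k=1: m=4, d=5, a=1
  k=2: m=1, d=4, a=1
  k=3: m=3, d=3, a=2
  k=4: m=3, d=4, a=1
  k=5: m=1, d=5, a=1
  k=6: m=4, d=1, a=8
d=1 and a=2a₀=8 at k=6, so the next step gives (m, d) = (4, 5) again — its k=1 value — and the period has length 6.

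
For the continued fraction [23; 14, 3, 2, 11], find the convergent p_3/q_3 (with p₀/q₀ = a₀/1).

Using pₖ = aₖpₖ₋₁ + pₖ₋₂, qₖ = aₖqₖ₋₁ + qₖ₋₂ (with p₋₁=1, p₋₂=0, q₋₁=0, q₋₂=1):
  k=0: a=23, p=23, q=1
  k=1: a=14, p=323, q=14
  k=2: a=3, p=992, q=43
  k=3: a=2, p=2307, q=100

2307/100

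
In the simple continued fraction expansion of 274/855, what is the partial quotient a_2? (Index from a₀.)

8

274 = 0·855 + 274   →  a_0 = 0
855 = 3·274 + 33   →  a_1 = 3
274 = 8·33 + 10   →  a_2 = 8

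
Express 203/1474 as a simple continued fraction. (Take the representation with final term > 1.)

[0; 7, 3, 1, 4, 1, 8]

203 = 0*1474 + 203
1474 = 7*203 + 53
203 = 3*53 + 44
53 = 1*44 + 9
44 = 4*9 + 8
9 = 1*8 + 1
8 = 8*1 + 0  (stop)
So 203/1474 = [0; 7, 3, 1, 4, 1, 8].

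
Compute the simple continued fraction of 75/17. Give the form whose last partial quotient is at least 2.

[4; 2, 2, 3]

75 = 4*17 + 7
17 = 2*7 + 3
7 = 2*3 + 1
3 = 3*1 + 0  (stop)
So 75/17 = [4; 2, 2, 3].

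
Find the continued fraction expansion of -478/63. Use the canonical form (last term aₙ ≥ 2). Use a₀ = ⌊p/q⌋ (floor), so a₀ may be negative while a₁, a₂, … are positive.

-478 = -8×63 + 26
63 = 2×26 + 11
26 = 2×11 + 4
11 = 2×4 + 3
4 = 1×3 + 1
3 = 3×1 + 0  (stop)
So -478/63 = [-8; 2, 2, 2, 1, 3].

[-8; 2, 2, 2, 1, 3]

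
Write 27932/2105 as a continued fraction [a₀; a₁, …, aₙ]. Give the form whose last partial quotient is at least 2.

27932 = 13×2105 + 567
2105 = 3×567 + 404
567 = 1×404 + 163
404 = 2×163 + 78
163 = 2×78 + 7
78 = 11×7 + 1
7 = 7×1 + 0  (stop)
So 27932/2105 = [13; 3, 1, 2, 2, 11, 7].

[13; 3, 1, 2, 2, 11, 7]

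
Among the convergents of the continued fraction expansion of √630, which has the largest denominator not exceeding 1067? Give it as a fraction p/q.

√630 = [25; 10, 50, …] (period length 2).
Convergents:
  p_0/q_0 = 25/1
  p_1/q_1 = 251/10
  p_2/q_2 = 12575/501
  p_3/q_3 = 126001/5020
q_2 = 501 ≤ 1067 < 5020 = q_3, so the answer is 12575/501.

12575/501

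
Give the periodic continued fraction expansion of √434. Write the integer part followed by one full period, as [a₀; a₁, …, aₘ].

[20; 1, 4, 1, 40]

a₀ = ⌊√434⌋ = 20.
With m₀=0, d₀=1 and mₖ₊₁ = dₖaₖ − mₖ, dₖ₊₁ = (n − mₖ₊₁²)/dₖ, aₖ₊₁ = ⌊(a₀+mₖ₊₁)/dₖ₊₁⌋:
  k=1: m=20, d=34, a=1
  k=2: m=14, d=7, a=4
  k=3: m=14, d=34, a=1
  k=4: m=20, d=1, a=40
d=1 and a=2a₀=40 at k=4, so the next step gives (m, d) = (20, 34) again — its k=1 value — and the period has length 4.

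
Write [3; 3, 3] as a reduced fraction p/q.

33/10

Using pₖ = aₖpₖ₋₁ + pₖ₋₂ and qₖ = aₖqₖ₋₁ + qₖ₋₂:
  k=0: a=3, p=3, q=1
  k=1: a=3, p=10, q=3
  k=2: a=3, p=33, q=10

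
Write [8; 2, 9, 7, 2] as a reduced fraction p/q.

Using pₖ = aₖpₖ₋₁ + pₖ₋₂ and qₖ = aₖqₖ₋₁ + qₖ₋₂:
  k=0: a=8, p=8, q=1
  k=1: a=2, p=17, q=2
  k=2: a=9, p=161, q=19
  k=3: a=7, p=1144, q=135
  k=4: a=2, p=2449, q=289

2449/289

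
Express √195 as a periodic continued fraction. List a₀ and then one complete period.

[13; 1, 26]

a₀ = ⌊√195⌋ = 13.
With m₀=0, d₀=1 and mₖ₊₁ = dₖaₖ − mₖ, dₖ₊₁ = (n − mₖ₊₁²)/dₖ, aₖ₊₁ = ⌊(a₀+mₖ₊₁)/dₖ₊₁⌋:
  k=1: m=13, d=26, a=1
  k=2: m=13, d=1, a=26
d=1 and a=2a₀=26 at k=2, so the next step gives (m, d) = (13, 26) again — its k=1 value — and the period has length 2.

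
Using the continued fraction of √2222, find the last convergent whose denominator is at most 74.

1367/29

√2222 = [47; 7, 4, 7, 94, …] (period length 4).
Convergents:
  p_0/q_0 = 47/1
  p_1/q_1 = 330/7
  p_2/q_2 = 1367/29
  p_3/q_3 = 9899/210
q_2 = 29 ≤ 74 < 210 = q_3, so the answer is 1367/29.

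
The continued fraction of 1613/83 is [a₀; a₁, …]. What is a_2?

3

1613 = 19·83 + 36   →  a_0 = 19
83 = 2·36 + 11   →  a_1 = 2
36 = 3·11 + 3   →  a_2 = 3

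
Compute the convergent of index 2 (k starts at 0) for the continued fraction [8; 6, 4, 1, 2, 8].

204/25

Using pₖ = aₖpₖ₋₁ + pₖ₋₂, qₖ = aₖqₖ₋₁ + qₖ₋₂ (with p₋₁=1, p₋₂=0, q₋₁=0, q₋₂=1):
  k=0: a=8, p=8, q=1
  k=1: a=6, p=49, q=6
  k=2: a=4, p=204, q=25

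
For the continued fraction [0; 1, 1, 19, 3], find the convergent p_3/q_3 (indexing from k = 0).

20/39

Using pₖ = aₖpₖ₋₁ + pₖ₋₂, qₖ = aₖqₖ₋₁ + qₖ₋₂ (with p₋₁=1, p₋₂=0, q₋₁=0, q₋₂=1):
  k=0: a=0, p=0, q=1
  k=1: a=1, p=1, q=1
  k=2: a=1, p=1, q=2
  k=3: a=19, p=20, q=39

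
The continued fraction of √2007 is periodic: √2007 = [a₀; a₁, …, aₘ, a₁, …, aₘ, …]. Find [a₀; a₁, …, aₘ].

a₀ = ⌊√2007⌋ = 44.
With m₀=0, d₀=1 and mₖ₊₁ = dₖaₖ − mₖ, dₖ₊₁ = (n − mₖ₊₁²)/dₖ, aₖ₊₁ = ⌊(a₀+mₖ₊₁)/dₖ₊₁⌋:
  k=1: m=44, d=71, a=1
  k=2: m=27, d=18, a=3
  k=3: m=27, d=71, a=1
  k=4: m=44, d=1, a=88
d=1 and a=2a₀=88 at k=4, so the next step gives (m, d) = (44, 71) again — its k=1 value — and the period has length 4.

[44; 1, 3, 1, 88]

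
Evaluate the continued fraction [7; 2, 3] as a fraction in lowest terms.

Using pₖ = aₖpₖ₋₁ + pₖ₋₂ and qₖ = aₖqₖ₋₁ + qₖ₋₂:
  k=0: a=7, p=7, q=1
  k=1: a=2, p=15, q=2
  k=2: a=3, p=52, q=7

52/7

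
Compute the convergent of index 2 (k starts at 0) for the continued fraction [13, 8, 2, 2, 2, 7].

Using pₖ = aₖpₖ₋₁ + pₖ₋₂, qₖ = aₖqₖ₋₁ + qₖ₋₂ (with p₋₁=1, p₋₂=0, q₋₁=0, q₋₂=1):
  k=0: a=13, p=13, q=1
  k=1: a=8, p=105, q=8
  k=2: a=2, p=223, q=17

223/17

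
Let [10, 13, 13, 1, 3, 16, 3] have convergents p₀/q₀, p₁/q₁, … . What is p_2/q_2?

Using pₖ = aₖpₖ₋₁ + pₖ₋₂, qₖ = aₖqₖ₋₁ + qₖ₋₂ (with p₋₁=1, p₋₂=0, q₋₁=0, q₋₂=1):
  k=0: a=10, p=10, q=1
  k=1: a=13, p=131, q=13
  k=2: a=13, p=1713, q=170

1713/170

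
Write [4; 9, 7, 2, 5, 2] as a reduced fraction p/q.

6719/1635

Using pₖ = aₖpₖ₋₁ + pₖ₋₂ and qₖ = aₖqₖ₋₁ + qₖ₋₂:
  k=0: a=4, p=4, q=1
  k=1: a=9, p=37, q=9
  k=2: a=7, p=263, q=64
  k=3: a=2, p=563, q=137
  k=4: a=5, p=3078, q=749
  k=5: a=2, p=6719, q=1635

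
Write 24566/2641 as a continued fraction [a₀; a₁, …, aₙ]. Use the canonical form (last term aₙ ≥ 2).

24566 = 9×2641 + 797
2641 = 3×797 + 250
797 = 3×250 + 47
250 = 5×47 + 15
47 = 3×15 + 2
15 = 7×2 + 1
2 = 2×1 + 0  (stop)
So 24566/2641 = [9; 3, 3, 5, 3, 7, 2].

[9; 3, 3, 5, 3, 7, 2]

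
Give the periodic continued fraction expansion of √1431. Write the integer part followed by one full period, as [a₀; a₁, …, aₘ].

a₀ = ⌊√1431⌋ = 37.
With m₀=0, d₀=1 and mₖ₊₁ = dₖaₖ − mₖ, dₖ₊₁ = (n − mₖ₊₁²)/dₖ, aₖ₊₁ = ⌊(a₀+mₖ₊₁)/dₖ₊₁⌋:
  k=1: m=37, d=62, a=1
  k=2: m=25, d=13, a=4
  k=3: m=27, d=54, a=1
  k=4: m=27, d=13, a=4
  k=5: m=25, d=62, a=1
  k=6: m=37, d=1, a=74
d=1 and a=2a₀=74 at k=6, so the next step gives (m, d) = (37, 62) again — its k=1 value — and the period has length 6.

[37; 1, 4, 1, 4, 1, 74]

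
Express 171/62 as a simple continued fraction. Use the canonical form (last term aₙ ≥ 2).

[2; 1, 3, 7, 2]

171 = 2*62 + 47
62 = 1*47 + 15
47 = 3*15 + 2
15 = 7*2 + 1
2 = 2*1 + 0  (stop)
So 171/62 = [2; 1, 3, 7, 2].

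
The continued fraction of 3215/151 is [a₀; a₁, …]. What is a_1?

3

3215 = 21·151 + 44   →  a_0 = 21
151 = 3·44 + 19   →  a_1 = 3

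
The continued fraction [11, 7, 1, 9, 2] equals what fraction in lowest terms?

1847/166

Fold from the inside: start with 2/1.
  9 + 1/2 = 19/2
  1 + 2/19 = 21/19
  7 + 19/21 = 166/21
  11 + 21/166 = 1847/166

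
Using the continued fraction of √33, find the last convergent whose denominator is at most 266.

√33 = [5; 1, 2, 1, 10, …] (period length 4).
Convergents:
  p_0/q_0 = 5/1
  p_1/q_1 = 6/1
  p_2/q_2 = 17/3
  p_3/q_3 = 23/4
  p_4/q_4 = 247/43
  p_5/q_5 = 270/47
  p_6/q_6 = 787/137
  p_7/q_7 = 1057/184
  p_8/q_8 = 11357/1977
q_7 = 184 ≤ 266 < 1977 = q_8, so the answer is 1057/184.

1057/184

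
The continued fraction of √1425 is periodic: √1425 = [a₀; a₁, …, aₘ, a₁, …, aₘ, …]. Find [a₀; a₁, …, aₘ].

a₀ = ⌊√1425⌋ = 37.
With m₀=0, d₀=1 and mₖ₊₁ = dₖaₖ − mₖ, dₖ₊₁ = (n − mₖ₊₁²)/dₖ, aₖ₊₁ = ⌊(a₀+mₖ₊₁)/dₖ₊₁⌋:
  k=1: m=37, d=56, a=1
  k=2: m=19, d=19, a=2
  k=3: m=19, d=56, a=1
  k=4: m=37, d=1, a=74
d=1 and a=2a₀=74 at k=4, so the next step gives (m, d) = (37, 56) again — its k=1 value — and the period has length 4.

[37; 1, 2, 1, 74]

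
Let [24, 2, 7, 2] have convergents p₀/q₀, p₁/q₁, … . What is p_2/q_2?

Using pₖ = aₖpₖ₋₁ + pₖ₋₂, qₖ = aₖqₖ₋₁ + qₖ₋₂ (with p₋₁=1, p₋₂=0, q₋₁=0, q₋₂=1):
  k=0: a=24, p=24, q=1
  k=1: a=2, p=49, q=2
  k=2: a=7, p=367, q=15

367/15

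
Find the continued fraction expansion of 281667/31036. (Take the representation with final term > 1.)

[9; 13, 4, 16, 2, 17]

281667 = 9·31036 + 2343
31036 = 13·2343 + 577
2343 = 4·577 + 35
577 = 16·35 + 17
35 = 2·17 + 1
17 = 17·1 + 0  (stop)
So 281667/31036 = [9; 13, 4, 16, 2, 17].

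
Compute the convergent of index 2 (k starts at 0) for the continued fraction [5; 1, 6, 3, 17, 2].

41/7

Using pₖ = aₖpₖ₋₁ + pₖ₋₂, qₖ = aₖqₖ₋₁ + qₖ₋₂ (with p₋₁=1, p₋₂=0, q₋₁=0, q₋₂=1):
  k=0: a=5, p=5, q=1
  k=1: a=1, p=6, q=1
  k=2: a=6, p=41, q=7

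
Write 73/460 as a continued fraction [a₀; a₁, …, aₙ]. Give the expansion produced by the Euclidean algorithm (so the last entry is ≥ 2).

[0; 6, 3, 3, 7]

73 = 0*460 + 73
460 = 6*73 + 22
73 = 3*22 + 7
22 = 3*7 + 1
7 = 7*1 + 0  (stop)
So 73/460 = [0; 6, 3, 3, 7].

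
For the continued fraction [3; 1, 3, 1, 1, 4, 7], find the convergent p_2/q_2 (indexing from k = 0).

15/4

Using pₖ = aₖpₖ₋₁ + pₖ₋₂, qₖ = aₖqₖ₋₁ + qₖ₋₂ (with p₋₁=1, p₋₂=0, q₋₁=0, q₋₂=1):
  k=0: a=3, p=3, q=1
  k=1: a=1, p=4, q=1
  k=2: a=3, p=15, q=4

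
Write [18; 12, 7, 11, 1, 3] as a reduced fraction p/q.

Fold from the inside: start with 3/1.
  1 + 1/3 = 4/3
  11 + 3/4 = 47/4
  7 + 4/47 = 333/47
  12 + 47/333 = 4043/333
  18 + 333/4043 = 73107/4043

73107/4043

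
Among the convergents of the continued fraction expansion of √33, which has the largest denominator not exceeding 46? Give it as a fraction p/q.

247/43

√33 = [5; 1, 2, 1, 10, …] (period length 4).
Convergents:
  p_0/q_0 = 5/1
  p_1/q_1 = 6/1
  p_2/q_2 = 17/3
  p_3/q_3 = 23/4
  p_4/q_4 = 247/43
  p_5/q_5 = 270/47
q_4 = 43 ≤ 46 < 47 = q_5, so the answer is 247/43.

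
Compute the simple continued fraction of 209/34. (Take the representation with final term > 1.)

[6; 6, 1, 4]

209 = 6·34 + 5
34 = 6·5 + 4
5 = 1·4 + 1
4 = 4·1 + 0  (stop)
So 209/34 = [6; 6, 1, 4].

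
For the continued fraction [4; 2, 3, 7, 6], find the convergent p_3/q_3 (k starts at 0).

Using pₖ = aₖpₖ₋₁ + pₖ₋₂, qₖ = aₖqₖ₋₁ + qₖ₋₂ (with p₋₁=1, p₋₂=0, q₋₁=0, q₋₂=1):
  k=0: a=4, p=4, q=1
  k=1: a=2, p=9, q=2
  k=2: a=3, p=31, q=7
  k=3: a=7, p=226, q=51

226/51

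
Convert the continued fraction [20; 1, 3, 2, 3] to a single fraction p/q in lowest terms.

Fold from the inside: start with 3/1.
  2 + 1/3 = 7/3
  3 + 3/7 = 24/7
  1 + 7/24 = 31/24
  20 + 24/31 = 644/31

644/31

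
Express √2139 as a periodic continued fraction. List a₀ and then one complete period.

a₀ = ⌊√2139⌋ = 46.
With m₀=0, d₀=1 and mₖ₊₁ = dₖaₖ − mₖ, dₖ₊₁ = (n − mₖ₊₁²)/dₖ, aₖ₊₁ = ⌊(a₀+mₖ₊₁)/dₖ₊₁⌋:
  k=1: m=46, d=23, a=4
  k=2: m=46, d=1, a=92
d=1 and a=2a₀=92 at k=2, so the next step gives (m, d) = (46, 23) again — its k=1 value — and the period has length 2.

[46; 4, 92]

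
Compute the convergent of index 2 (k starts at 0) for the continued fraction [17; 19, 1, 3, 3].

Using pₖ = aₖpₖ₋₁ + pₖ₋₂, qₖ = aₖqₖ₋₁ + qₖ₋₂ (with p₋₁=1, p₋₂=0, q₋₁=0, q₋₂=1):
  k=0: a=17, p=17, q=1
  k=1: a=19, p=324, q=19
  k=2: a=1, p=341, q=20

341/20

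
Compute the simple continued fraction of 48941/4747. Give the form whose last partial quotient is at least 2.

[10; 3, 4, 2, 2, 9, 7]

48941 = 10*4747 + 1471
4747 = 3*1471 + 334
1471 = 4*334 + 135
334 = 2*135 + 64
135 = 2*64 + 7
64 = 9*7 + 1
7 = 7*1 + 0  (stop)
So 48941/4747 = [10; 3, 4, 2, 2, 9, 7].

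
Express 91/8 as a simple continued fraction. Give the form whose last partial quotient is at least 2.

[11; 2, 1, 2]

91 = 11·8 + 3
8 = 2·3 + 2
3 = 1·2 + 1
2 = 2·1 + 0  (stop)
So 91/8 = [11; 2, 1, 2].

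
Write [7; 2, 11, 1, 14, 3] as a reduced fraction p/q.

Using pₖ = aₖpₖ₋₁ + pₖ₋₂ and qₖ = aₖqₖ₋₁ + qₖ₋₂:
  k=0: a=7, p=7, q=1
  k=1: a=2, p=15, q=2
  k=2: a=11, p=172, q=23
  k=3: a=1, p=187, q=25
  k=4: a=14, p=2790, q=373
  k=5: a=3, p=8557, q=1144

8557/1144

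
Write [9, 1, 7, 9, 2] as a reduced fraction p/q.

1521/154

Using pₖ = aₖpₖ₋₁ + pₖ₋₂ and qₖ = aₖqₖ₋₁ + qₖ₋₂:
  k=0: a=9, p=9, q=1
  k=1: a=1, p=10, q=1
  k=2: a=7, p=79, q=8
  k=3: a=9, p=721, q=73
  k=4: a=2, p=1521, q=154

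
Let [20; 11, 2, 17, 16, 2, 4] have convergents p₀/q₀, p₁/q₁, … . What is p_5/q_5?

Using pₖ = aₖpₖ₋₁ + pₖ₋₂, qₖ = aₖqₖ₋₁ + qₖ₋₂ (with p₋₁=1, p₋₂=0, q₋₁=0, q₋₂=1):
  k=0: a=20, p=20, q=1
  k=1: a=11, p=221, q=11
  k=2: a=2, p=462, q=23
  k=3: a=17, p=8075, q=402
  k=4: a=16, p=129662, q=6455
  k=5: a=2, p=267399, q=13312

267399/13312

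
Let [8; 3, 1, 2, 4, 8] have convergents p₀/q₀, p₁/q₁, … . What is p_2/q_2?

Using pₖ = aₖpₖ₋₁ + pₖ₋₂, qₖ = aₖqₖ₋₁ + qₖ₋₂ (with p₋₁=1, p₋₂=0, q₋₁=0, q₋₂=1):
  k=0: a=8, p=8, q=1
  k=1: a=3, p=25, q=3
  k=2: a=1, p=33, q=4

33/4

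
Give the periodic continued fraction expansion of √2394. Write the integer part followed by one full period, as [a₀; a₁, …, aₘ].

[48; 1, 12, 1, 96]

a₀ = ⌊√2394⌋ = 48.
With m₀=0, d₀=1 and mₖ₊₁ = dₖaₖ − mₖ, dₖ₊₁ = (n − mₖ₊₁²)/dₖ, aₖ₊₁ = ⌊(a₀+mₖ₊₁)/dₖ₊₁⌋:
  k=1: m=48, d=90, a=1
  k=2: m=42, d=7, a=12
  k=3: m=42, d=90, a=1
  k=4: m=48, d=1, a=96
d=1 and a=2a₀=96 at k=4, so the next step gives (m, d) = (48, 90) again — its k=1 value — and the period has length 4.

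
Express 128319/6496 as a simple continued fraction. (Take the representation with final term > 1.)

128319 = 19*6496 + 4895
6496 = 1*4895 + 1601
4895 = 3*1601 + 92
1601 = 17*92 + 37
92 = 2*37 + 18
37 = 2*18 + 1
18 = 18*1 + 0  (stop)
So 128319/6496 = [19; 1, 3, 17, 2, 2, 18].

[19; 1, 3, 17, 2, 2, 18]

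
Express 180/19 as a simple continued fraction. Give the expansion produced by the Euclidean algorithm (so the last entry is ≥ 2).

180 = 9*19 + 9
19 = 2*9 + 1
9 = 9*1 + 0  (stop)
So 180/19 = [9; 2, 9].

[9; 2, 9]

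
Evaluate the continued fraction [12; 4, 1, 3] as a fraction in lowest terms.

232/19

Fold from the inside: start with 3/1.
  1 + 1/3 = 4/3
  4 + 3/4 = 19/4
  12 + 4/19 = 232/19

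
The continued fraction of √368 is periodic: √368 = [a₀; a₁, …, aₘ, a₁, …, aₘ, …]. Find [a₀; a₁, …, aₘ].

a₀ = ⌊√368⌋ = 19.
With m₀=0, d₀=1 and mₖ₊₁ = dₖaₖ − mₖ, dₖ₊₁ = (n − mₖ₊₁²)/dₖ, aₖ₊₁ = ⌊(a₀+mₖ₊₁)/dₖ₊₁⌋:
  k=1: m=19, d=7, a=5
  k=2: m=16, d=16, a=2
  k=3: m=16, d=7, a=5
  k=4: m=19, d=1, a=38
d=1 and a=2a₀=38 at k=4, so the next step gives (m, d) = (19, 7) again — its k=1 value — and the period has length 4.

[19; 5, 2, 5, 38]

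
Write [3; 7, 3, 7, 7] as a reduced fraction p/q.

3604/1149

Fold from the inside: start with 7/1.
  7 + 1/7 = 50/7
  3 + 7/50 = 157/50
  7 + 50/157 = 1149/157
  3 + 157/1149 = 3604/1149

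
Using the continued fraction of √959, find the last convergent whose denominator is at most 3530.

√959 = [30; 1, 29, 1, 60, …] (period length 4).
Convergents:
  p_0/q_0 = 30/1
  p_1/q_1 = 31/1
  p_2/q_2 = 929/30
  p_3/q_3 = 960/31
  p_4/q_4 = 58529/1890
  p_5/q_5 = 59489/1921
  p_6/q_6 = 1783710/57599
q_5 = 1921 ≤ 3530 < 57599 = q_6, so the answer is 59489/1921.

59489/1921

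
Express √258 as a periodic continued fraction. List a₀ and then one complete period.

[16; 16, 32]

a₀ = ⌊√258⌋ = 16.
With m₀=0, d₀=1 and mₖ₊₁ = dₖaₖ − mₖ, dₖ₊₁ = (n − mₖ₊₁²)/dₖ, aₖ₊₁ = ⌊(a₀+mₖ₊₁)/dₖ₊₁⌋:
  k=1: m=16, d=2, a=16
  k=2: m=16, d=1, a=32
d=1 and a=2a₀=32 at k=2, so the next step gives (m, d) = (16, 2) again — its k=1 value — and the period has length 2.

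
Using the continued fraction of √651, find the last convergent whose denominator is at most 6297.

89378/3503

√651 = [25; 1, 1, 16, 1, 1, 50, …] (period length 6).
Convergents:
  p_0/q_0 = 25/1
  p_1/q_1 = 26/1
  p_2/q_2 = 51/2
  p_3/q_3 = 842/33
  p_4/q_4 = 893/35
  p_5/q_5 = 1735/68
  p_6/q_6 = 87643/3435
  p_7/q_7 = 89378/3503
  p_8/q_8 = 177021/6938
q_7 = 3503 ≤ 6297 < 6938 = q_8, so the answer is 89378/3503.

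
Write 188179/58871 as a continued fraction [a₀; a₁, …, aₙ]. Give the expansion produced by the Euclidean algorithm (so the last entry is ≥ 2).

[3; 5, 11, 9, 19, 6]

188179 = 3×58871 + 11566
58871 = 5×11566 + 1041
11566 = 11×1041 + 115
1041 = 9×115 + 6
115 = 19×6 + 1
6 = 6×1 + 0  (stop)
So 188179/58871 = [3; 5, 11, 9, 19, 6].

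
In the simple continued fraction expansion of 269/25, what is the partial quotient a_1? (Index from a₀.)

1

269 = 10·25 + 19   →  a_0 = 10
25 = 1·19 + 6   →  a_1 = 1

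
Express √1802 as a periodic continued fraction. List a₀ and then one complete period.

a₀ = ⌊√1802⌋ = 42.
With m₀=0, d₀=1 and mₖ₊₁ = dₖaₖ − mₖ, dₖ₊₁ = (n − mₖ₊₁²)/dₖ, aₖ₊₁ = ⌊(a₀+mₖ₊₁)/dₖ₊₁⌋:
  k=1: m=42, d=38, a=2
  k=2: m=34, d=17, a=4
  k=3: m=34, d=38, a=2
  k=4: m=42, d=1, a=84
d=1 and a=2a₀=84 at k=4, so the next step gives (m, d) = (42, 38) again — its k=1 value — and the period has length 4.

[42; 2, 4, 2, 84]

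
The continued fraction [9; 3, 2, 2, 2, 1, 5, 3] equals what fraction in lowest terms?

9767/1051

Using pₖ = aₖpₖ₋₁ + pₖ₋₂ and qₖ = aₖqₖ₋₁ + qₖ₋₂:
  k=0: a=9, p=9, q=1
  k=1: a=3, p=28, q=3
  k=2: a=2, p=65, q=7
  k=3: a=2, p=158, q=17
  k=4: a=2, p=381, q=41
  k=5: a=1, p=539, q=58
  k=6: a=5, p=3076, q=331
  k=7: a=3, p=9767, q=1051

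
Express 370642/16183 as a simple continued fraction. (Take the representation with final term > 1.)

370642 = 22·16183 + 14616
16183 = 1·14616 + 1567
14616 = 9·1567 + 513
1567 = 3·513 + 28
513 = 18·28 + 9
28 = 3·9 + 1
9 = 9·1 + 0  (stop)
So 370642/16183 = [22; 1, 9, 3, 18, 3, 9].

[22; 1, 9, 3, 18, 3, 9]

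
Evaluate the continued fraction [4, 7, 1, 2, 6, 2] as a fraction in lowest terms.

1301/315

Fold from the inside: start with 2/1.
  6 + 1/2 = 13/2
  2 + 2/13 = 28/13
  1 + 13/28 = 41/28
  7 + 28/41 = 315/41
  4 + 41/315 = 1301/315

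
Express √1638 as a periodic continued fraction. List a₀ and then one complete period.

a₀ = ⌊√1638⌋ = 40.
With m₀=0, d₀=1 and mₖ₊₁ = dₖaₖ − mₖ, dₖ₊₁ = (n − mₖ₊₁²)/dₖ, aₖ₊₁ = ⌊(a₀+mₖ₊₁)/dₖ₊₁⌋:
  k=1: m=40, d=38, a=2
  k=2: m=36, d=9, a=8
  k=3: m=36, d=38, a=2
  k=4: m=40, d=1, a=80
d=1 and a=2a₀=80 at k=4, so the next step gives (m, d) = (40, 38) again — its k=1 value — and the period has length 4.

[40; 2, 8, 2, 80]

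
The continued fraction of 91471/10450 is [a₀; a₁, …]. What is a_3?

91471 = 8·10450 + 7871   →  a_0 = 8
10450 = 1·7871 + 2579   →  a_1 = 1
7871 = 3·2579 + 134   →  a_2 = 3
2579 = 19·134 + 33   →  a_3 = 19

19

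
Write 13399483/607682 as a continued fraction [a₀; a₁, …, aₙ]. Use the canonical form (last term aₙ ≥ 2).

[22; 19, 1, 15, 17, 10, 11]

13399483 = 22*607682 + 30479
607682 = 19*30479 + 28581
30479 = 1*28581 + 1898
28581 = 15*1898 + 111
1898 = 17*111 + 11
111 = 10*11 + 1
11 = 11*1 + 0  (stop)
So 13399483/607682 = [22; 19, 1, 15, 17, 10, 11].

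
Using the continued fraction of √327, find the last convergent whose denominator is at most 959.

7830/433

√327 = [18; 12, 36, …] (period length 2).
Convergents:
  p_0/q_0 = 18/1
  p_1/q_1 = 217/12
  p_2/q_2 = 7830/433
  p_3/q_3 = 94177/5208
q_2 = 433 ≤ 959 < 5208 = q_3, so the answer is 7830/433.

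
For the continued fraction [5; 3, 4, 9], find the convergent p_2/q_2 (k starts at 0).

Using pₖ = aₖpₖ₋₁ + pₖ₋₂, qₖ = aₖqₖ₋₁ + qₖ₋₂ (with p₋₁=1, p₋₂=0, q₋₁=0, q₋₂=1):
  k=0: a=5, p=5, q=1
  k=1: a=3, p=16, q=3
  k=2: a=4, p=69, q=13

69/13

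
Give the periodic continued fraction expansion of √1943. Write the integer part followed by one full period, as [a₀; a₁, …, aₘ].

[44; 12, 1, 1, 2, 1, 1, 12, 88]

a₀ = ⌊√1943⌋ = 44.
With m₀=0, d₀=1 and mₖ₊₁ = dₖaₖ − mₖ, dₖ₊₁ = (n − mₖ₊₁²)/dₖ, aₖ₊₁ = ⌊(a₀+mₖ₊₁)/dₖ₊₁⌋:
  k=1: m=44, d=7, a=12
  k=2: m=40, d=49, a=1
  k=3: m=9, d=38, a=1
  k=4: m=29, d=29, a=2
  k=5: m=29, d=38, a=1
  k=6: m=9, d=49, a=1
  k=7: m=40, d=7, a=12
  k=8: m=44, d=1, a=88
d=1 and a=2a₀=88 at k=8, so the next step gives (m, d) = (44, 7) again — its k=1 value — and the period has length 8.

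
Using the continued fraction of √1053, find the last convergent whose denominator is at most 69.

649/20

√1053 = [32; 2, 4, 2, 64, …] (period length 4).
Convergents:
  p_0/q_0 = 32/1
  p_1/q_1 = 65/2
  p_2/q_2 = 292/9
  p_3/q_3 = 649/20
  p_4/q_4 = 41828/1289
q_3 = 20 ≤ 69 < 1289 = q_4, so the answer is 649/20.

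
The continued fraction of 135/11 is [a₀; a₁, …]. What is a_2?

135 = 12·11 + 3   →  a_0 = 12
11 = 3·3 + 2   →  a_1 = 3
3 = 1·2 + 1   →  a_2 = 1

1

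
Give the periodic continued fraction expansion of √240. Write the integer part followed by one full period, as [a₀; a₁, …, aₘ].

a₀ = ⌊√240⌋ = 15.
With m₀=0, d₀=1 and mₖ₊₁ = dₖaₖ − mₖ, dₖ₊₁ = (n − mₖ₊₁²)/dₖ, aₖ₊₁ = ⌊(a₀+mₖ₊₁)/dₖ₊₁⌋:
  k=1: m=15, d=15, a=2
  k=2: m=15, d=1, a=30
d=1 and a=2a₀=30 at k=2, so the next step gives (m, d) = (15, 15) again — its k=1 value — and the period has length 2.

[15; 2, 30]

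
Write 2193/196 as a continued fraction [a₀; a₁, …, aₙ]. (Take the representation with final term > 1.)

2193 = 11·196 + 37
196 = 5·37 + 11
37 = 3·11 + 4
11 = 2·4 + 3
4 = 1·3 + 1
3 = 3·1 + 0  (stop)
So 2193/196 = [11; 5, 3, 2, 1, 3].

[11; 5, 3, 2, 1, 3]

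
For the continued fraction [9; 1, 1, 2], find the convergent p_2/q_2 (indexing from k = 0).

19/2

Using pₖ = aₖpₖ₋₁ + pₖ₋₂, qₖ = aₖqₖ₋₁ + qₖ₋₂ (with p₋₁=1, p₋₂=0, q₋₁=0, q₋₂=1):
  k=0: a=9, p=9, q=1
  k=1: a=1, p=10, q=1
  k=2: a=1, p=19, q=2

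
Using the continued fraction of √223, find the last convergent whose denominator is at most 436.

6481/434

√223 = [14; 1, 13, 1, 28, …] (period length 4).
Convergents:
  p_0/q_0 = 14/1
  p_1/q_1 = 15/1
  p_2/q_2 = 209/14
  p_3/q_3 = 224/15
  p_4/q_4 = 6481/434
  p_5/q_5 = 6705/449
q_4 = 434 ≤ 436 < 449 = q_5, so the answer is 6481/434.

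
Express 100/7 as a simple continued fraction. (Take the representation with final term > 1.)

[14; 3, 2]

100 = 14·7 + 2
7 = 3·2 + 1
2 = 2·1 + 0  (stop)
So 100/7 = [14; 3, 2].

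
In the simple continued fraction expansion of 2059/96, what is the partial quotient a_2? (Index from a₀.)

2059 = 21·96 + 43   →  a_0 = 21
96 = 2·43 + 10   →  a_1 = 2
43 = 4·10 + 3   →  a_2 = 4

4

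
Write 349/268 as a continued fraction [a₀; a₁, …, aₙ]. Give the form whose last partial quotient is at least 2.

349 = 1·268 + 81
268 = 3·81 + 25
81 = 3·25 + 6
25 = 4·6 + 1
6 = 6·1 + 0  (stop)
So 349/268 = [1; 3, 3, 4, 6].

[1; 3, 3, 4, 6]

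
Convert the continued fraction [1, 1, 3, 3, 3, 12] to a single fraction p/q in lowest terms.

Fold from the inside: start with 12/1.
  3 + 1/12 = 37/12
  3 + 12/37 = 123/37
  3 + 37/123 = 406/123
  1 + 123/406 = 529/406
  1 + 406/529 = 935/529

935/529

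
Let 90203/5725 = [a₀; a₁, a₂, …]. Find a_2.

3

90203 = 15·5725 + 4328   →  a_0 = 15
5725 = 1·4328 + 1397   →  a_1 = 1
4328 = 3·1397 + 137   →  a_2 = 3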